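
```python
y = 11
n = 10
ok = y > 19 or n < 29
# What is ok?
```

Answer: True

Derivation:
Trace (tracking ok):
y = 11  # -> y = 11
n = 10  # -> n = 10
ok = y > 19 or n < 29  # -> ok = True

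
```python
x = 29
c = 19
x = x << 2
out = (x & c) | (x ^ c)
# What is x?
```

Answer: 116

Derivation:
Trace (tracking x):
x = 29  # -> x = 29
c = 19  # -> c = 19
x = x << 2  # -> x = 116
out = x & c | x ^ c  # -> out = 119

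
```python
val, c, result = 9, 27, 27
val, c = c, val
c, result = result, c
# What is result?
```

Trace (tracking result):
val, c, result = (9, 27, 27)  # -> val = 9, c = 27, result = 27
val, c = (c, val)  # -> val = 27, c = 9
c, result = (result, c)  # -> c = 27, result = 9

Answer: 9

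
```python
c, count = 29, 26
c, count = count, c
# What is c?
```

Trace (tracking c):
c, count = (29, 26)  # -> c = 29, count = 26
c, count = (count, c)  # -> c = 26, count = 29

Answer: 26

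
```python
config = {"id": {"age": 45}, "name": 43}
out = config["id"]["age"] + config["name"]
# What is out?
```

Trace (tracking out):
config = {'id': {'age': 45}, 'name': 43}  # -> config = {'id': {'age': 45}, 'name': 43}
out = config['id']['age'] + config['name']  # -> out = 88

Answer: 88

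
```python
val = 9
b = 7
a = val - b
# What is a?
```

Trace (tracking a):
val = 9  # -> val = 9
b = 7  # -> b = 7
a = val - b  # -> a = 2

Answer: 2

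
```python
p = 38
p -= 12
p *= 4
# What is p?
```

Answer: 104

Derivation:
Trace (tracking p):
p = 38  # -> p = 38
p -= 12  # -> p = 26
p *= 4  # -> p = 104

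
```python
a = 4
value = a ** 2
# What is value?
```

Answer: 16

Derivation:
Trace (tracking value):
a = 4  # -> a = 4
value = a ** 2  # -> value = 16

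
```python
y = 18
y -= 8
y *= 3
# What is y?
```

Trace (tracking y):
y = 18  # -> y = 18
y -= 8  # -> y = 10
y *= 3  # -> y = 30

Answer: 30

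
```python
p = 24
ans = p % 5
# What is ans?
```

Trace (tracking ans):
p = 24  # -> p = 24
ans = p % 5  # -> ans = 4

Answer: 4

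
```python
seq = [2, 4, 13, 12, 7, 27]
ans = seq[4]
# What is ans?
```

Trace (tracking ans):
seq = [2, 4, 13, 12, 7, 27]  # -> seq = [2, 4, 13, 12, 7, 27]
ans = seq[4]  # -> ans = 7

Answer: 7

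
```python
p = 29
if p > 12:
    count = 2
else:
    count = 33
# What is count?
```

Trace (tracking count):
p = 29  # -> p = 29
if p > 12:  # condition is True
    count = 2  # -> count = 2

Answer: 2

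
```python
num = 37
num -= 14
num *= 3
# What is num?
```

Trace (tracking num):
num = 37  # -> num = 37
num -= 14  # -> num = 23
num *= 3  # -> num = 69

Answer: 69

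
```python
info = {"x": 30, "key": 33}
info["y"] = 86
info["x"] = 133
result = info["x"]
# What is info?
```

Trace (tracking info):
info = {'x': 30, 'key': 33}  # -> info = {'x': 30, 'key': 33}
info['y'] = 86  # -> info = {'x': 30, 'key': 33, 'y': 86}
info['x'] = 133  # -> info = {'x': 133, 'key': 33, 'y': 86}
result = info['x']  # -> result = 133

Answer: {'x': 133, 'key': 33, 'y': 86}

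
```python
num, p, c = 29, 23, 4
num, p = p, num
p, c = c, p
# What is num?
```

Answer: 23

Derivation:
Trace (tracking num):
num, p, c = (29, 23, 4)  # -> num = 29, p = 23, c = 4
num, p = (p, num)  # -> num = 23, p = 29
p, c = (c, p)  # -> p = 4, c = 29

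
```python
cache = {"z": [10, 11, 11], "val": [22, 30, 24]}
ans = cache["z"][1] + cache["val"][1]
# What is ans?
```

Trace (tracking ans):
cache = {'z': [10, 11, 11], 'val': [22, 30, 24]}  # -> cache = {'z': [10, 11, 11], 'val': [22, 30, 24]}
ans = cache['z'][1] + cache['val'][1]  # -> ans = 41

Answer: 41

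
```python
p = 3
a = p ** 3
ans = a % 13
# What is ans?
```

Answer: 1

Derivation:
Trace (tracking ans):
p = 3  # -> p = 3
a = p ** 3  # -> a = 27
ans = a % 13  # -> ans = 1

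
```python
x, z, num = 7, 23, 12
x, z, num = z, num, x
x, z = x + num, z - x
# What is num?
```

Trace (tracking num):
x, z, num = (7, 23, 12)  # -> x = 7, z = 23, num = 12
x, z, num = (z, num, x)  # -> x = 23, z = 12, num = 7
x, z = (x + num, z - x)  # -> x = 30, z = -11

Answer: 7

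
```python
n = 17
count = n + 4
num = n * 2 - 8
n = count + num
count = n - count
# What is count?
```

Trace (tracking count):
n = 17  # -> n = 17
count = n + 4  # -> count = 21
num = n * 2 - 8  # -> num = 26
n = count + num  # -> n = 47
count = n - count  # -> count = 26

Answer: 26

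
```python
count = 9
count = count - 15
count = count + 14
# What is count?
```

Trace (tracking count):
count = 9  # -> count = 9
count = count - 15  # -> count = -6
count = count + 14  # -> count = 8

Answer: 8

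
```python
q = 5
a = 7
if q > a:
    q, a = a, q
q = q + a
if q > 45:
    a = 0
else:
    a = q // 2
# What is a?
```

Answer: 6

Derivation:
Trace (tracking a):
q = 5  # -> q = 5
a = 7  # -> a = 7
if q > a:  # condition is False
q = q + a  # -> q = 12
if q > 45:  # condition is False
else:
    a = q // 2  # -> a = 6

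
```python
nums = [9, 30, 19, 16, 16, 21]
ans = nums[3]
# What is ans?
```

Answer: 16

Derivation:
Trace (tracking ans):
nums = [9, 30, 19, 16, 16, 21]  # -> nums = [9, 30, 19, 16, 16, 21]
ans = nums[3]  # -> ans = 16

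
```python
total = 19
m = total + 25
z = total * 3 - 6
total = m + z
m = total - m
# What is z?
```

Answer: 51

Derivation:
Trace (tracking z):
total = 19  # -> total = 19
m = total + 25  # -> m = 44
z = total * 3 - 6  # -> z = 51
total = m + z  # -> total = 95
m = total - m  # -> m = 51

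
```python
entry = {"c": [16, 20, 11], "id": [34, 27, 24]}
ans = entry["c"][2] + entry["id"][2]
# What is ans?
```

Answer: 35

Derivation:
Trace (tracking ans):
entry = {'c': [16, 20, 11], 'id': [34, 27, 24]}  # -> entry = {'c': [16, 20, 11], 'id': [34, 27, 24]}
ans = entry['c'][2] + entry['id'][2]  # -> ans = 35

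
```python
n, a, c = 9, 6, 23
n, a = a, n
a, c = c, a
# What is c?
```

Answer: 9

Derivation:
Trace (tracking c):
n, a, c = (9, 6, 23)  # -> n = 9, a = 6, c = 23
n, a = (a, n)  # -> n = 6, a = 9
a, c = (c, a)  # -> a = 23, c = 9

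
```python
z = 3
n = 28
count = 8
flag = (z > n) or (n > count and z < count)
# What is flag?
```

Trace (tracking flag):
z = 3  # -> z = 3
n = 28  # -> n = 28
count = 8  # -> count = 8
flag = z > n or (n > count and z < count)  # -> flag = True

Answer: True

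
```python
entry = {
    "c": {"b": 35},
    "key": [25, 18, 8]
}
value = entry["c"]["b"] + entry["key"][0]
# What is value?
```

Answer: 60

Derivation:
Trace (tracking value):
entry = {'c': {'b': 35}, 'key': [25, 18, 8]}  # -> entry = {'c': {'b': 35}, 'key': [25, 18, 8]}
value = entry['c']['b'] + entry['key'][0]  # -> value = 60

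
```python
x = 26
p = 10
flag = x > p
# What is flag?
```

Answer: True

Derivation:
Trace (tracking flag):
x = 26  # -> x = 26
p = 10  # -> p = 10
flag = x > p  # -> flag = True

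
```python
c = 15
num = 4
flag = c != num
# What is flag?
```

Trace (tracking flag):
c = 15  # -> c = 15
num = 4  # -> num = 4
flag = c != num  # -> flag = True

Answer: True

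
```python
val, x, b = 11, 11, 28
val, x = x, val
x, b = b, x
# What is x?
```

Trace (tracking x):
val, x, b = (11, 11, 28)  # -> val = 11, x = 11, b = 28
val, x = (x, val)  # -> val = 11, x = 11
x, b = (b, x)  # -> x = 28, b = 11

Answer: 28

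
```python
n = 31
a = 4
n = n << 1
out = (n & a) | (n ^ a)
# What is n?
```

Trace (tracking n):
n = 31  # -> n = 31
a = 4  # -> a = 4
n = n << 1  # -> n = 62
out = n & a | n ^ a  # -> out = 62

Answer: 62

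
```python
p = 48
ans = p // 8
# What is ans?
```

Trace (tracking ans):
p = 48  # -> p = 48
ans = p // 8  # -> ans = 6

Answer: 6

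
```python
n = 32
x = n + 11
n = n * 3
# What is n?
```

Trace (tracking n):
n = 32  # -> n = 32
x = n + 11  # -> x = 43
n = n * 3  # -> n = 96

Answer: 96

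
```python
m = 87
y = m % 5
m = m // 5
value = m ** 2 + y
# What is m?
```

Trace (tracking m):
m = 87  # -> m = 87
y = m % 5  # -> y = 2
m = m // 5  # -> m = 17
value = m ** 2 + y  # -> value = 291

Answer: 17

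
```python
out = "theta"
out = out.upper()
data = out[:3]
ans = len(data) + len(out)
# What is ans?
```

Answer: 8

Derivation:
Trace (tracking ans):
out = 'theta'  # -> out = 'theta'
out = out.upper()  # -> out = 'THETA'
data = out[:3]  # -> data = 'THE'
ans = len(data) + len(out)  # -> ans = 8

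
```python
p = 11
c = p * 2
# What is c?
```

Answer: 22

Derivation:
Trace (tracking c):
p = 11  # -> p = 11
c = p * 2  # -> c = 22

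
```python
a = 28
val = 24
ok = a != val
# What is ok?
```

Trace (tracking ok):
a = 28  # -> a = 28
val = 24  # -> val = 24
ok = a != val  # -> ok = True

Answer: True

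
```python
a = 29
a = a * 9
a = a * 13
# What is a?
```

Trace (tracking a):
a = 29  # -> a = 29
a = a * 9  # -> a = 261
a = a * 13  # -> a = 3393

Answer: 3393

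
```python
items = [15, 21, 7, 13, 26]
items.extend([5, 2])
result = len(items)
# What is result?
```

Trace (tracking result):
items = [15, 21, 7, 13, 26]  # -> items = [15, 21, 7, 13, 26]
items.extend([5, 2])  # -> items = [15, 21, 7, 13, 26, 5, 2]
result = len(items)  # -> result = 7

Answer: 7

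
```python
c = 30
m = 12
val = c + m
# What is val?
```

Answer: 42

Derivation:
Trace (tracking val):
c = 30  # -> c = 30
m = 12  # -> m = 12
val = c + m  # -> val = 42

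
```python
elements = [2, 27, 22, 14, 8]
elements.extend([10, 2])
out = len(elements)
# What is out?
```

Answer: 7

Derivation:
Trace (tracking out):
elements = [2, 27, 22, 14, 8]  # -> elements = [2, 27, 22, 14, 8]
elements.extend([10, 2])  # -> elements = [2, 27, 22, 14, 8, 10, 2]
out = len(elements)  # -> out = 7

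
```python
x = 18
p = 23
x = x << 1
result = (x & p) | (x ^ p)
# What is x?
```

Trace (tracking x):
x = 18  # -> x = 18
p = 23  # -> p = 23
x = x << 1  # -> x = 36
result = x & p | x ^ p  # -> result = 55

Answer: 36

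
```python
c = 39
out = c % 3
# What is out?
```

Answer: 0

Derivation:
Trace (tracking out):
c = 39  # -> c = 39
out = c % 3  # -> out = 0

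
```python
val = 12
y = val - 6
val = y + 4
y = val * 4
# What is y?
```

Trace (tracking y):
val = 12  # -> val = 12
y = val - 6  # -> y = 6
val = y + 4  # -> val = 10
y = val * 4  # -> y = 40

Answer: 40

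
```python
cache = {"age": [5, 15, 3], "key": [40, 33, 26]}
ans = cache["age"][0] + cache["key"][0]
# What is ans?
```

Trace (tracking ans):
cache = {'age': [5, 15, 3], 'key': [40, 33, 26]}  # -> cache = {'age': [5, 15, 3], 'key': [40, 33, 26]}
ans = cache['age'][0] + cache['key'][0]  # -> ans = 45

Answer: 45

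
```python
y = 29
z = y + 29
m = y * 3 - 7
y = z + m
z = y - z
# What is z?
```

Answer: 80

Derivation:
Trace (tracking z):
y = 29  # -> y = 29
z = y + 29  # -> z = 58
m = y * 3 - 7  # -> m = 80
y = z + m  # -> y = 138
z = y - z  # -> z = 80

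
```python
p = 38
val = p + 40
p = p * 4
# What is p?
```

Answer: 152

Derivation:
Trace (tracking p):
p = 38  # -> p = 38
val = p + 40  # -> val = 78
p = p * 4  # -> p = 152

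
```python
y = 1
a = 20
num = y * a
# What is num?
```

Answer: 20

Derivation:
Trace (tracking num):
y = 1  # -> y = 1
a = 20  # -> a = 20
num = y * a  # -> num = 20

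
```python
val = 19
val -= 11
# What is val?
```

Answer: 8

Derivation:
Trace (tracking val):
val = 19  # -> val = 19
val -= 11  # -> val = 8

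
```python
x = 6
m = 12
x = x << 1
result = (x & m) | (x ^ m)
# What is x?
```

Trace (tracking x):
x = 6  # -> x = 6
m = 12  # -> m = 12
x = x << 1  # -> x = 12
result = x & m | x ^ m  # -> result = 12

Answer: 12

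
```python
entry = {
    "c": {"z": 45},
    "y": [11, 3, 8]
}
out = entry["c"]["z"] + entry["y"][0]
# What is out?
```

Answer: 56

Derivation:
Trace (tracking out):
entry = {'c': {'z': 45}, 'y': [11, 3, 8]}  # -> entry = {'c': {'z': 45}, 'y': [11, 3, 8]}
out = entry['c']['z'] + entry['y'][0]  # -> out = 56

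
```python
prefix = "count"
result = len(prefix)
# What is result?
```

Trace (tracking result):
prefix = 'count'  # -> prefix = 'count'
result = len(prefix)  # -> result = 5

Answer: 5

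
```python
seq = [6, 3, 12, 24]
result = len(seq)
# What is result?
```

Answer: 4

Derivation:
Trace (tracking result):
seq = [6, 3, 12, 24]  # -> seq = [6, 3, 12, 24]
result = len(seq)  # -> result = 4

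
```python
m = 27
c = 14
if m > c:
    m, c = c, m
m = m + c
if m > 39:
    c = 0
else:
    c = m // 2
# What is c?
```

Trace (tracking c):
m = 27  # -> m = 27
c = 14  # -> c = 14
if m > c:  # condition is True
    m, c = (c, m)  # -> m = 14, c = 27
m = m + c  # -> m = 41
if m > 39:  # condition is True
    c = 0  # -> c = 0

Answer: 0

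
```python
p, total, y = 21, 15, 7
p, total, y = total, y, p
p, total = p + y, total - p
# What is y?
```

Answer: 21

Derivation:
Trace (tracking y):
p, total, y = (21, 15, 7)  # -> p = 21, total = 15, y = 7
p, total, y = (total, y, p)  # -> p = 15, total = 7, y = 21
p, total = (p + y, total - p)  # -> p = 36, total = -8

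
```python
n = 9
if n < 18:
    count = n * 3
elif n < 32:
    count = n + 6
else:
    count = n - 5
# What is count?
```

Trace (tracking count):
n = 9  # -> n = 9
if n < 18:  # condition is True
    count = n * 3  # -> count = 27

Answer: 27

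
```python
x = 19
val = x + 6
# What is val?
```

Answer: 25

Derivation:
Trace (tracking val):
x = 19  # -> x = 19
val = x + 6  # -> val = 25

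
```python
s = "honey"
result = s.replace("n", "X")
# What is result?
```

Trace (tracking result):
s = 'honey'  # -> s = 'honey'
result = s.replace('n', 'X')  # -> result = 'hoXey'

Answer: 'hoXey'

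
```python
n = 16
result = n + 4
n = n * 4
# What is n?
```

Trace (tracking n):
n = 16  # -> n = 16
result = n + 4  # -> result = 20
n = n * 4  # -> n = 64

Answer: 64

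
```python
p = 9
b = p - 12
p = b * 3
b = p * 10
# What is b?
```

Trace (tracking b):
p = 9  # -> p = 9
b = p - 12  # -> b = -3
p = b * 3  # -> p = -9
b = p * 10  # -> b = -90

Answer: -90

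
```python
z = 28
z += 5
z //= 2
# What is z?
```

Trace (tracking z):
z = 28  # -> z = 28
z += 5  # -> z = 33
z //= 2  # -> z = 16

Answer: 16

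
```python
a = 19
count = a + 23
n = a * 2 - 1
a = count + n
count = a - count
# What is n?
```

Answer: 37

Derivation:
Trace (tracking n):
a = 19  # -> a = 19
count = a + 23  # -> count = 42
n = a * 2 - 1  # -> n = 37
a = count + n  # -> a = 79
count = a - count  # -> count = 37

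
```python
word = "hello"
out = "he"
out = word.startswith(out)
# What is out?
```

Answer: True

Derivation:
Trace (tracking out):
word = 'hello'  # -> word = 'hello'
out = 'he'  # -> out = 'he'
out = word.startswith(out)  # -> out = True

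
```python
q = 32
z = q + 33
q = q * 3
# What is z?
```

Trace (tracking z):
q = 32  # -> q = 32
z = q + 33  # -> z = 65
q = q * 3  # -> q = 96

Answer: 65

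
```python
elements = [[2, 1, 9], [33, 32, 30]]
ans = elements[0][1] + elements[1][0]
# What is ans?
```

Trace (tracking ans):
elements = [[2, 1, 9], [33, 32, 30]]  # -> elements = [[2, 1, 9], [33, 32, 30]]
ans = elements[0][1] + elements[1][0]  # -> ans = 34

Answer: 34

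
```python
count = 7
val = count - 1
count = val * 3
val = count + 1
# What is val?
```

Answer: 19

Derivation:
Trace (tracking val):
count = 7  # -> count = 7
val = count - 1  # -> val = 6
count = val * 3  # -> count = 18
val = count + 1  # -> val = 19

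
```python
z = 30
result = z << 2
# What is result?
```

Answer: 120

Derivation:
Trace (tracking result):
z = 30  # -> z = 30
result = z << 2  # -> result = 120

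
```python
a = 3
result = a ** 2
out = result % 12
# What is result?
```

Trace (tracking result):
a = 3  # -> a = 3
result = a ** 2  # -> result = 9
out = result % 12  # -> out = 9

Answer: 9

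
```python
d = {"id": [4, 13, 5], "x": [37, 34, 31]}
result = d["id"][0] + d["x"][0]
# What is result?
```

Answer: 41

Derivation:
Trace (tracking result):
d = {'id': [4, 13, 5], 'x': [37, 34, 31]}  # -> d = {'id': [4, 13, 5], 'x': [37, 34, 31]}
result = d['id'][0] + d['x'][0]  # -> result = 41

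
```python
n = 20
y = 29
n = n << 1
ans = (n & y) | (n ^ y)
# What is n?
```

Trace (tracking n):
n = 20  # -> n = 20
y = 29  # -> y = 29
n = n << 1  # -> n = 40
ans = n & y | n ^ y  # -> ans = 61

Answer: 40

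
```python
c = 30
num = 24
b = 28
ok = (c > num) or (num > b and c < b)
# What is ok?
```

Trace (tracking ok):
c = 30  # -> c = 30
num = 24  # -> num = 24
b = 28  # -> b = 28
ok = c > num or (num > b and c < b)  # -> ok = True

Answer: True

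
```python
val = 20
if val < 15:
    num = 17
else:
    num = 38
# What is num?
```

Trace (tracking num):
val = 20  # -> val = 20
if val < 15:  # condition is False
else:
    num = 38  # -> num = 38

Answer: 38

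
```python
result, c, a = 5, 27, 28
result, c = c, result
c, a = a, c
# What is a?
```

Trace (tracking a):
result, c, a = (5, 27, 28)  # -> result = 5, c = 27, a = 28
result, c = (c, result)  # -> result = 27, c = 5
c, a = (a, c)  # -> c = 28, a = 5

Answer: 5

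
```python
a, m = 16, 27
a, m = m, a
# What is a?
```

Trace (tracking a):
a, m = (16, 27)  # -> a = 16, m = 27
a, m = (m, a)  # -> a = 27, m = 16

Answer: 27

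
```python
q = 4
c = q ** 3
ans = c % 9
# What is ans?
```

Trace (tracking ans):
q = 4  # -> q = 4
c = q ** 3  # -> c = 64
ans = c % 9  # -> ans = 1

Answer: 1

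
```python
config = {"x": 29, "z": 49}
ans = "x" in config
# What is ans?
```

Answer: True

Derivation:
Trace (tracking ans):
config = {'x': 29, 'z': 49}  # -> config = {'x': 29, 'z': 49}
ans = 'x' in config  # -> ans = True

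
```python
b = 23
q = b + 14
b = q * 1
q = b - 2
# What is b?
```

Answer: 37

Derivation:
Trace (tracking b):
b = 23  # -> b = 23
q = b + 14  # -> q = 37
b = q * 1  # -> b = 37
q = b - 2  # -> q = 35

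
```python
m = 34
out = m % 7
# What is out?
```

Trace (tracking out):
m = 34  # -> m = 34
out = m % 7  # -> out = 6

Answer: 6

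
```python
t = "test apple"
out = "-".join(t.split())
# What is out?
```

Answer: 'test-apple'

Derivation:
Trace (tracking out):
t = 'test apple'  # -> t = 'test apple'
out = '-'.join(t.split())  # -> out = 'test-apple'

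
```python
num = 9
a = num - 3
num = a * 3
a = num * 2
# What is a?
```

Trace (tracking a):
num = 9  # -> num = 9
a = num - 3  # -> a = 6
num = a * 3  # -> num = 18
a = num * 2  # -> a = 36

Answer: 36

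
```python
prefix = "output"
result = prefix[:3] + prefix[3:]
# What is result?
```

Answer: 'output'

Derivation:
Trace (tracking result):
prefix = 'output'  # -> prefix = 'output'
result = prefix[:3] + prefix[3:]  # -> result = 'output'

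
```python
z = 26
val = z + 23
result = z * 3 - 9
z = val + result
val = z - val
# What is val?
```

Answer: 69

Derivation:
Trace (tracking val):
z = 26  # -> z = 26
val = z + 23  # -> val = 49
result = z * 3 - 9  # -> result = 69
z = val + result  # -> z = 118
val = z - val  # -> val = 69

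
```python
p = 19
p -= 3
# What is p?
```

Trace (tracking p):
p = 19  # -> p = 19
p -= 3  # -> p = 16

Answer: 16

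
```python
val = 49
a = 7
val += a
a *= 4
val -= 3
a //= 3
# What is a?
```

Trace (tracking a):
val = 49  # -> val = 49
a = 7  # -> a = 7
val += a  # -> val = 56
a *= 4  # -> a = 28
val -= 3  # -> val = 53
a //= 3  # -> a = 9

Answer: 9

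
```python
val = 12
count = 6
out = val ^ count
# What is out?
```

Answer: 10

Derivation:
Trace (tracking out):
val = 12  # -> val = 12
count = 6  # -> count = 6
out = val ^ count  # -> out = 10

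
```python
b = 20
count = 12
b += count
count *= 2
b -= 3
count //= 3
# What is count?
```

Trace (tracking count):
b = 20  # -> b = 20
count = 12  # -> count = 12
b += count  # -> b = 32
count *= 2  # -> count = 24
b -= 3  # -> b = 29
count //= 3  # -> count = 8

Answer: 8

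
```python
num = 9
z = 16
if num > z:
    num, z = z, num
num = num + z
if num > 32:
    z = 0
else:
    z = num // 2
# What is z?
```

Answer: 12

Derivation:
Trace (tracking z):
num = 9  # -> num = 9
z = 16  # -> z = 16
if num > z:  # condition is False
num = num + z  # -> num = 25
if num > 32:  # condition is False
else:
    z = num // 2  # -> z = 12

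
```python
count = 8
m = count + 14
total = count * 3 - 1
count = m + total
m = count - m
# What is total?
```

Answer: 23

Derivation:
Trace (tracking total):
count = 8  # -> count = 8
m = count + 14  # -> m = 22
total = count * 3 - 1  # -> total = 23
count = m + total  # -> count = 45
m = count - m  # -> m = 23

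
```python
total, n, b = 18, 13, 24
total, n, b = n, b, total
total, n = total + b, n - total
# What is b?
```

Trace (tracking b):
total, n, b = (18, 13, 24)  # -> total = 18, n = 13, b = 24
total, n, b = (n, b, total)  # -> total = 13, n = 24, b = 18
total, n = (total + b, n - total)  # -> total = 31, n = 11

Answer: 18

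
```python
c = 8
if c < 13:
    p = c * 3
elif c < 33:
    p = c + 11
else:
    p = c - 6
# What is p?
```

Trace (tracking p):
c = 8  # -> c = 8
if c < 13:  # condition is True
    p = c * 3  # -> p = 24

Answer: 24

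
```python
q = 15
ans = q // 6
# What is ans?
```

Trace (tracking ans):
q = 15  # -> q = 15
ans = q // 6  # -> ans = 2

Answer: 2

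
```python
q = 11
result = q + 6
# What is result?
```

Trace (tracking result):
q = 11  # -> q = 11
result = q + 6  # -> result = 17

Answer: 17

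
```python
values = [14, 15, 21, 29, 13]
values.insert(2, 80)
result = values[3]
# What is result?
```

Answer: 21

Derivation:
Trace (tracking result):
values = [14, 15, 21, 29, 13]  # -> values = [14, 15, 21, 29, 13]
values.insert(2, 80)  # -> values = [14, 15, 80, 21, 29, 13]
result = values[3]  # -> result = 21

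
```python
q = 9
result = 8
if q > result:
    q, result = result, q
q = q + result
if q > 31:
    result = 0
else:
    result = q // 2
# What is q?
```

Trace (tracking q):
q = 9  # -> q = 9
result = 8  # -> result = 8
if q > result:  # condition is True
    q, result = (result, q)  # -> q = 8, result = 9
q = q + result  # -> q = 17
if q > 31:  # condition is False
else:
    result = q // 2  # -> result = 8

Answer: 17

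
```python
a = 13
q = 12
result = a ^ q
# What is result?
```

Answer: 1

Derivation:
Trace (tracking result):
a = 13  # -> a = 13
q = 12  # -> q = 12
result = a ^ q  # -> result = 1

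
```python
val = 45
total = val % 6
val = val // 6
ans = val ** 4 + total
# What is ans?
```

Trace (tracking ans):
val = 45  # -> val = 45
total = val % 6  # -> total = 3
val = val // 6  # -> val = 7
ans = val ** 4 + total  # -> ans = 2404

Answer: 2404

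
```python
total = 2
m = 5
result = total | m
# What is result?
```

Answer: 7

Derivation:
Trace (tracking result):
total = 2  # -> total = 2
m = 5  # -> m = 5
result = total | m  # -> result = 7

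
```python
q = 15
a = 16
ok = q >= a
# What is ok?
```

Trace (tracking ok):
q = 15  # -> q = 15
a = 16  # -> a = 16
ok = q >= a  # -> ok = False

Answer: False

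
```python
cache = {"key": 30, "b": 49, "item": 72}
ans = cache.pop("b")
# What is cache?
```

Answer: {'key': 30, 'item': 72}

Derivation:
Trace (tracking cache):
cache = {'key': 30, 'b': 49, 'item': 72}  # -> cache = {'key': 30, 'b': 49, 'item': 72}
ans = cache.pop('b')  # -> ans = 49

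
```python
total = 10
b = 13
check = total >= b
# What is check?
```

Answer: False

Derivation:
Trace (tracking check):
total = 10  # -> total = 10
b = 13  # -> b = 13
check = total >= b  # -> check = False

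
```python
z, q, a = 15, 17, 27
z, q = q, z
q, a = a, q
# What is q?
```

Trace (tracking q):
z, q, a = (15, 17, 27)  # -> z = 15, q = 17, a = 27
z, q = (q, z)  # -> z = 17, q = 15
q, a = (a, q)  # -> q = 27, a = 15

Answer: 27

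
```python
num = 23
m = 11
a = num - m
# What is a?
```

Trace (tracking a):
num = 23  # -> num = 23
m = 11  # -> m = 11
a = num - m  # -> a = 12

Answer: 12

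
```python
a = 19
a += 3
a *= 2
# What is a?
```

Trace (tracking a):
a = 19  # -> a = 19
a += 3  # -> a = 22
a *= 2  # -> a = 44

Answer: 44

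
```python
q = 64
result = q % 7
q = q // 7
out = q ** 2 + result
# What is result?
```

Answer: 1

Derivation:
Trace (tracking result):
q = 64  # -> q = 64
result = q % 7  # -> result = 1
q = q // 7  # -> q = 9
out = q ** 2 + result  # -> out = 82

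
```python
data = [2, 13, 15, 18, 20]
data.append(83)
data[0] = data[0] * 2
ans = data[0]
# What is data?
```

Trace (tracking data):
data = [2, 13, 15, 18, 20]  # -> data = [2, 13, 15, 18, 20]
data.append(83)  # -> data = [2, 13, 15, 18, 20, 83]
data[0] = data[0] * 2  # -> data = [4, 13, 15, 18, 20, 83]
ans = data[0]  # -> ans = 4

Answer: [4, 13, 15, 18, 20, 83]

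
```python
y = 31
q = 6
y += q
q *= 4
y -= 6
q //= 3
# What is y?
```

Trace (tracking y):
y = 31  # -> y = 31
q = 6  # -> q = 6
y += q  # -> y = 37
q *= 4  # -> q = 24
y -= 6  # -> y = 31
q //= 3  # -> q = 8

Answer: 31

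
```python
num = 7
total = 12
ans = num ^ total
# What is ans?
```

Answer: 11

Derivation:
Trace (tracking ans):
num = 7  # -> num = 7
total = 12  # -> total = 12
ans = num ^ total  # -> ans = 11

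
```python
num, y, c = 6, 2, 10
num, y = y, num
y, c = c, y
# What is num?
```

Answer: 2

Derivation:
Trace (tracking num):
num, y, c = (6, 2, 10)  # -> num = 6, y = 2, c = 10
num, y = (y, num)  # -> num = 2, y = 6
y, c = (c, y)  # -> y = 10, c = 6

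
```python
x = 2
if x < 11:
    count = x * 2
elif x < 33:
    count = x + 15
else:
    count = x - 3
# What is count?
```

Trace (tracking count):
x = 2  # -> x = 2
if x < 11:  # condition is True
    count = x * 2  # -> count = 4

Answer: 4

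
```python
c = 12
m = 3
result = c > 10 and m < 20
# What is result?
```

Trace (tracking result):
c = 12  # -> c = 12
m = 3  # -> m = 3
result = c > 10 and m < 20  # -> result = True

Answer: True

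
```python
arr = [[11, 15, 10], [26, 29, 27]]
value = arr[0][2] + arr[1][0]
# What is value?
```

Trace (tracking value):
arr = [[11, 15, 10], [26, 29, 27]]  # -> arr = [[11, 15, 10], [26, 29, 27]]
value = arr[0][2] + arr[1][0]  # -> value = 36

Answer: 36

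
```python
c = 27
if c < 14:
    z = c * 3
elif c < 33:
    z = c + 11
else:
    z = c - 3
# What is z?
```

Trace (tracking z):
c = 27  # -> c = 27
if c < 14:  # condition is False
elif c < 33:  # condition is True
    z = c + 11  # -> z = 38

Answer: 38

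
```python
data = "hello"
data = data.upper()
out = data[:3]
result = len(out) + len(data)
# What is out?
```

Answer: 'HEL'

Derivation:
Trace (tracking out):
data = 'hello'  # -> data = 'hello'
data = data.upper()  # -> data = 'HELLO'
out = data[:3]  # -> out = 'HEL'
result = len(out) + len(data)  # -> result = 8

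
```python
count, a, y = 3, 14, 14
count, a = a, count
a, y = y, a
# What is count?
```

Answer: 14

Derivation:
Trace (tracking count):
count, a, y = (3, 14, 14)  # -> count = 3, a = 14, y = 14
count, a = (a, count)  # -> count = 14, a = 3
a, y = (y, a)  # -> a = 14, y = 3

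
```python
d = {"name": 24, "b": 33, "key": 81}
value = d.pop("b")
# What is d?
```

Trace (tracking d):
d = {'name': 24, 'b': 33, 'key': 81}  # -> d = {'name': 24, 'b': 33, 'key': 81}
value = d.pop('b')  # -> value = 33

Answer: {'name': 24, 'key': 81}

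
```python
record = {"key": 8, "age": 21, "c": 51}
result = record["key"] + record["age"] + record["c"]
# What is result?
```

Answer: 80

Derivation:
Trace (tracking result):
record = {'key': 8, 'age': 21, 'c': 51}  # -> record = {'key': 8, 'age': 21, 'c': 51}
result = record['key'] + record['age'] + record['c']  # -> result = 80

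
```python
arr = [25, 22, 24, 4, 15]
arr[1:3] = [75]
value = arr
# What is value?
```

Trace (tracking value):
arr = [25, 22, 24, 4, 15]  # -> arr = [25, 22, 24, 4, 15]
arr[1:3] = [75]  # -> arr = [25, 75, 4, 15]
value = arr  # -> value = [25, 75, 4, 15]

Answer: [25, 75, 4, 15]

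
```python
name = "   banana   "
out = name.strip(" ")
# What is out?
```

Trace (tracking out):
name = '   banana   '  # -> name = '   banana   '
out = name.strip(' ')  # -> out = 'banana'

Answer: 'banana'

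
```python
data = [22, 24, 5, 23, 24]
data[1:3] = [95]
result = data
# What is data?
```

Answer: [22, 95, 23, 24]

Derivation:
Trace (tracking data):
data = [22, 24, 5, 23, 24]  # -> data = [22, 24, 5, 23, 24]
data[1:3] = [95]  # -> data = [22, 95, 23, 24]
result = data  # -> result = [22, 95, 23, 24]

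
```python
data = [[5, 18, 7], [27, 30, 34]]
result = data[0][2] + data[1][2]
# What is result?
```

Answer: 41

Derivation:
Trace (tracking result):
data = [[5, 18, 7], [27, 30, 34]]  # -> data = [[5, 18, 7], [27, 30, 34]]
result = data[0][2] + data[1][2]  # -> result = 41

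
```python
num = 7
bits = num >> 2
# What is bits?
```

Trace (tracking bits):
num = 7  # -> num = 7
bits = num >> 2  # -> bits = 1

Answer: 1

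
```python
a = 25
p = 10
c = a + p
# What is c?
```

Answer: 35

Derivation:
Trace (tracking c):
a = 25  # -> a = 25
p = 10  # -> p = 10
c = a + p  # -> c = 35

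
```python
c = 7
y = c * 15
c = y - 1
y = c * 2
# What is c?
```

Trace (tracking c):
c = 7  # -> c = 7
y = c * 15  # -> y = 105
c = y - 1  # -> c = 104
y = c * 2  # -> y = 208

Answer: 104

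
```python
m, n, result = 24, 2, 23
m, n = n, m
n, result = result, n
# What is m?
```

Answer: 2

Derivation:
Trace (tracking m):
m, n, result = (24, 2, 23)  # -> m = 24, n = 2, result = 23
m, n = (n, m)  # -> m = 2, n = 24
n, result = (result, n)  # -> n = 23, result = 24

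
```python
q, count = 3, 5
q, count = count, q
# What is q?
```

Answer: 5

Derivation:
Trace (tracking q):
q, count = (3, 5)  # -> q = 3, count = 5
q, count = (count, q)  # -> q = 5, count = 3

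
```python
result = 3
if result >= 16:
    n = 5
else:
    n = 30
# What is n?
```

Trace (tracking n):
result = 3  # -> result = 3
if result >= 16:  # condition is False
else:
    n = 30  # -> n = 30

Answer: 30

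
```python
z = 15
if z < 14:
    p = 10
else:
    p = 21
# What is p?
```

Answer: 21

Derivation:
Trace (tracking p):
z = 15  # -> z = 15
if z < 14:  # condition is False
else:
    p = 21  # -> p = 21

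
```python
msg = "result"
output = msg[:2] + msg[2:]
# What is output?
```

Answer: 'result'

Derivation:
Trace (tracking output):
msg = 'result'  # -> msg = 'result'
output = msg[:2] + msg[2:]  # -> output = 'result'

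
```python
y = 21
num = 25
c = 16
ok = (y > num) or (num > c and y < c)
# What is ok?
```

Answer: False

Derivation:
Trace (tracking ok):
y = 21  # -> y = 21
num = 25  # -> num = 25
c = 16  # -> c = 16
ok = y > num or (num > c and y < c)  # -> ok = False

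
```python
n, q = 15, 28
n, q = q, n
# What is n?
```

Answer: 28

Derivation:
Trace (tracking n):
n, q = (15, 28)  # -> n = 15, q = 28
n, q = (q, n)  # -> n = 28, q = 15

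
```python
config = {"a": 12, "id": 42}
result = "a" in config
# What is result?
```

Trace (tracking result):
config = {'a': 12, 'id': 42}  # -> config = {'a': 12, 'id': 42}
result = 'a' in config  # -> result = True

Answer: True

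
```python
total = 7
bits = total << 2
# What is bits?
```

Answer: 28

Derivation:
Trace (tracking bits):
total = 7  # -> total = 7
bits = total << 2  # -> bits = 28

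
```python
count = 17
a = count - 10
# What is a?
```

Trace (tracking a):
count = 17  # -> count = 17
a = count - 10  # -> a = 7

Answer: 7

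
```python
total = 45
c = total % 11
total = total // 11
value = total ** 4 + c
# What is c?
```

Trace (tracking c):
total = 45  # -> total = 45
c = total % 11  # -> c = 1
total = total // 11  # -> total = 4
value = total ** 4 + c  # -> value = 257

Answer: 1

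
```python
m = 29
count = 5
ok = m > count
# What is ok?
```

Trace (tracking ok):
m = 29  # -> m = 29
count = 5  # -> count = 5
ok = m > count  # -> ok = True

Answer: True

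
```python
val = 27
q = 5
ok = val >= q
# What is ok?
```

Answer: True

Derivation:
Trace (tracking ok):
val = 27  # -> val = 27
q = 5  # -> q = 5
ok = val >= q  # -> ok = True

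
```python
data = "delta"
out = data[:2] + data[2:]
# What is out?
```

Answer: 'delta'

Derivation:
Trace (tracking out):
data = 'delta'  # -> data = 'delta'
out = data[:2] + data[2:]  # -> out = 'delta'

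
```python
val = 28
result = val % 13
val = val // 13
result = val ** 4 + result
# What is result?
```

Trace (tracking result):
val = 28  # -> val = 28
result = val % 13  # -> result = 2
val = val // 13  # -> val = 2
result = val ** 4 + result  # -> result = 18

Answer: 18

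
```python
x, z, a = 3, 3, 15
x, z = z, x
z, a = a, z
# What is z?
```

Trace (tracking z):
x, z, a = (3, 3, 15)  # -> x = 3, z = 3, a = 15
x, z = (z, x)  # -> x = 3, z = 3
z, a = (a, z)  # -> z = 15, a = 3

Answer: 15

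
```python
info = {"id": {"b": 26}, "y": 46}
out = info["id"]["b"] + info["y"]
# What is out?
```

Answer: 72

Derivation:
Trace (tracking out):
info = {'id': {'b': 26}, 'y': 46}  # -> info = {'id': {'b': 26}, 'y': 46}
out = info['id']['b'] + info['y']  # -> out = 72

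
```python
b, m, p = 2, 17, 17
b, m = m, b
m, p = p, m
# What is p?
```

Answer: 2

Derivation:
Trace (tracking p):
b, m, p = (2, 17, 17)  # -> b = 2, m = 17, p = 17
b, m = (m, b)  # -> b = 17, m = 2
m, p = (p, m)  # -> m = 17, p = 2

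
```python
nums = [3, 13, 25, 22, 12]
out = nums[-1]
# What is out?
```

Trace (tracking out):
nums = [3, 13, 25, 22, 12]  # -> nums = [3, 13, 25, 22, 12]
out = nums[-1]  # -> out = 12

Answer: 12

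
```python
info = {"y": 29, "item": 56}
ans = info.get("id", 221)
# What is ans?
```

Answer: 221

Derivation:
Trace (tracking ans):
info = {'y': 29, 'item': 56}  # -> info = {'y': 29, 'item': 56}
ans = info.get('id', 221)  # -> ans = 221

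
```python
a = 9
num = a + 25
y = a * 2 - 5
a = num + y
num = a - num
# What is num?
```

Answer: 13

Derivation:
Trace (tracking num):
a = 9  # -> a = 9
num = a + 25  # -> num = 34
y = a * 2 - 5  # -> y = 13
a = num + y  # -> a = 47
num = a - num  # -> num = 13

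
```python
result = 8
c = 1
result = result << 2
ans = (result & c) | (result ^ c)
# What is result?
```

Answer: 32

Derivation:
Trace (tracking result):
result = 8  # -> result = 8
c = 1  # -> c = 1
result = result << 2  # -> result = 32
ans = result & c | result ^ c  # -> ans = 33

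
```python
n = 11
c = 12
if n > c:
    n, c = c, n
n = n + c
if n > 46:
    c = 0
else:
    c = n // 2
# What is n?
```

Trace (tracking n):
n = 11  # -> n = 11
c = 12  # -> c = 12
if n > c:  # condition is False
n = n + c  # -> n = 23
if n > 46:  # condition is False
else:
    c = n // 2  # -> c = 11

Answer: 23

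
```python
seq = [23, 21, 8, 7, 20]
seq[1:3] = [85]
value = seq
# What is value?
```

Trace (tracking value):
seq = [23, 21, 8, 7, 20]  # -> seq = [23, 21, 8, 7, 20]
seq[1:3] = [85]  # -> seq = [23, 85, 7, 20]
value = seq  # -> value = [23, 85, 7, 20]

Answer: [23, 85, 7, 20]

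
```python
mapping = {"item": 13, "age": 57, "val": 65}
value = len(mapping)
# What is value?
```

Answer: 3

Derivation:
Trace (tracking value):
mapping = {'item': 13, 'age': 57, 'val': 65}  # -> mapping = {'item': 13, 'age': 57, 'val': 65}
value = len(mapping)  # -> value = 3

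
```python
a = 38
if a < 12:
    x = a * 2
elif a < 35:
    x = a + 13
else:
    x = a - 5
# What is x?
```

Answer: 33

Derivation:
Trace (tracking x):
a = 38  # -> a = 38
if a < 12:  # condition is False
elif a < 35:  # condition is False
else:
    x = a - 5  # -> x = 33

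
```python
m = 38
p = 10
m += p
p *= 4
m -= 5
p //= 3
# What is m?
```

Answer: 43

Derivation:
Trace (tracking m):
m = 38  # -> m = 38
p = 10  # -> p = 10
m += p  # -> m = 48
p *= 4  # -> p = 40
m -= 5  # -> m = 43
p //= 3  # -> p = 13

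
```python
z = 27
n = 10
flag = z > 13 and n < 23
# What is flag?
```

Trace (tracking flag):
z = 27  # -> z = 27
n = 10  # -> n = 10
flag = z > 13 and n < 23  # -> flag = True

Answer: True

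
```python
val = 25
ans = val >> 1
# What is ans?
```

Answer: 12

Derivation:
Trace (tracking ans):
val = 25  # -> val = 25
ans = val >> 1  # -> ans = 12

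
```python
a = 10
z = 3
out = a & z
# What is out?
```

Answer: 2

Derivation:
Trace (tracking out):
a = 10  # -> a = 10
z = 3  # -> z = 3
out = a & z  # -> out = 2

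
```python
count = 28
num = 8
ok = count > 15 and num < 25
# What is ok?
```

Trace (tracking ok):
count = 28  # -> count = 28
num = 8  # -> num = 8
ok = count > 15 and num < 25  # -> ok = True

Answer: True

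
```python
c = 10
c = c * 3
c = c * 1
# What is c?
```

Answer: 30

Derivation:
Trace (tracking c):
c = 10  # -> c = 10
c = c * 3  # -> c = 30
c = c * 1  # -> c = 30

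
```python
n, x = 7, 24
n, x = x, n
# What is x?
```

Answer: 7

Derivation:
Trace (tracking x):
n, x = (7, 24)  # -> n = 7, x = 24
n, x = (x, n)  # -> n = 24, x = 7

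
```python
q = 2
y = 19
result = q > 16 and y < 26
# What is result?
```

Answer: False

Derivation:
Trace (tracking result):
q = 2  # -> q = 2
y = 19  # -> y = 19
result = q > 16 and y < 26  # -> result = False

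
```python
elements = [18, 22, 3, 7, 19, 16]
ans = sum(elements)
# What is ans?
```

Answer: 85

Derivation:
Trace (tracking ans):
elements = [18, 22, 3, 7, 19, 16]  # -> elements = [18, 22, 3, 7, 19, 16]
ans = sum(elements)  # -> ans = 85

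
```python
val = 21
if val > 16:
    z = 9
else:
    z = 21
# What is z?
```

Trace (tracking z):
val = 21  # -> val = 21
if val > 16:  # condition is True
    z = 9  # -> z = 9

Answer: 9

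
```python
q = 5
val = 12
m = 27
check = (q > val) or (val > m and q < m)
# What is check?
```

Answer: False

Derivation:
Trace (tracking check):
q = 5  # -> q = 5
val = 12  # -> val = 12
m = 27  # -> m = 27
check = q > val or (val > m and q < m)  # -> check = False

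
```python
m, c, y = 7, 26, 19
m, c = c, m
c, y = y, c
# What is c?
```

Answer: 19

Derivation:
Trace (tracking c):
m, c, y = (7, 26, 19)  # -> m = 7, c = 26, y = 19
m, c = (c, m)  # -> m = 26, c = 7
c, y = (y, c)  # -> c = 19, y = 7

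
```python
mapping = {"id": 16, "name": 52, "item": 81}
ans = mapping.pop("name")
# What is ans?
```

Trace (tracking ans):
mapping = {'id': 16, 'name': 52, 'item': 81}  # -> mapping = {'id': 16, 'name': 52, 'item': 81}
ans = mapping.pop('name')  # -> ans = 52

Answer: 52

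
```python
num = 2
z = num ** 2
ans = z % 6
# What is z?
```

Trace (tracking z):
num = 2  # -> num = 2
z = num ** 2  # -> z = 4
ans = z % 6  # -> ans = 4

Answer: 4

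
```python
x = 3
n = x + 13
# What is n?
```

Answer: 16

Derivation:
Trace (tracking n):
x = 3  # -> x = 3
n = x + 13  # -> n = 16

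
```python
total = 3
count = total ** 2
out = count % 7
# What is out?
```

Trace (tracking out):
total = 3  # -> total = 3
count = total ** 2  # -> count = 9
out = count % 7  # -> out = 2

Answer: 2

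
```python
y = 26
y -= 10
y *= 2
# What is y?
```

Trace (tracking y):
y = 26  # -> y = 26
y -= 10  # -> y = 16
y *= 2  # -> y = 32

Answer: 32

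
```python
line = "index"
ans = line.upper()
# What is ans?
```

Trace (tracking ans):
line = 'index'  # -> line = 'index'
ans = line.upper()  # -> ans = 'INDEX'

Answer: 'INDEX'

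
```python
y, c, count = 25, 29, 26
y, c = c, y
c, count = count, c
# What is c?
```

Trace (tracking c):
y, c, count = (25, 29, 26)  # -> y = 25, c = 29, count = 26
y, c = (c, y)  # -> y = 29, c = 25
c, count = (count, c)  # -> c = 26, count = 25

Answer: 26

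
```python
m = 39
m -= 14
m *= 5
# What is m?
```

Answer: 125

Derivation:
Trace (tracking m):
m = 39  # -> m = 39
m -= 14  # -> m = 25
m *= 5  # -> m = 125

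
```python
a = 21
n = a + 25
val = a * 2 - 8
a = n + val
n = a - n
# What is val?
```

Answer: 34

Derivation:
Trace (tracking val):
a = 21  # -> a = 21
n = a + 25  # -> n = 46
val = a * 2 - 8  # -> val = 34
a = n + val  # -> a = 80
n = a - n  # -> n = 34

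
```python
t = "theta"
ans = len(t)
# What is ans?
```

Trace (tracking ans):
t = 'theta'  # -> t = 'theta'
ans = len(t)  # -> ans = 5

Answer: 5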